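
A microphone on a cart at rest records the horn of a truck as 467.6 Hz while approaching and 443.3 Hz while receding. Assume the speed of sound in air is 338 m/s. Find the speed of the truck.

9.0 m/s

f₁/f₂ = (v + v_s)/(v − v_s), so v_s = v · (f₁ − f₂)/(f₁ + f₂).
v_s = 338 × (467.6 − 443.3)/(467.6 + 443.3) = 338 × 24.3/910.9 ≈ 9.0 m/s.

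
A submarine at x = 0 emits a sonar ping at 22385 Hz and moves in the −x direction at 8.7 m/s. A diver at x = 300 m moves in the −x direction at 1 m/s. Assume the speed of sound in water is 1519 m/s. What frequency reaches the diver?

The observer lies on the +x side, so the source is heading away from the observer and the observer is heading toward the source.
Both move, so f' = f · (v + v_o)/(v + v_s).
f' = 22385 × (1519 + 1)/(1519 + 8.7) = 22385 × 1520/1527.7 ≈ 22272 Hz.

22272 Hz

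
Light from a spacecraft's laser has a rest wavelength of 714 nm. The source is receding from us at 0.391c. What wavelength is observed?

1079.1 nm

Relativistic Doppler for wavelength: λ' = λ₀ · √((1 + β)/(1 − β)).
λ' = 714 × √(1.3910/0.6090) = 714 × 1.51131 ≈ 1079.1 nm.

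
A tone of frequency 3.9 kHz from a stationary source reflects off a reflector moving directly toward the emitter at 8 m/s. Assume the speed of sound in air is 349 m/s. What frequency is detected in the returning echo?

4.08 kHz

The reflector first receives the wave as a moving observer: f₁ = f₀ · (v + u)/v = 3.9 × (349 + 8)/349 ≈ 3.99 kHz.
On reflection it acts as a source moving toward the stationary detector: f₂ = f₁ · v/(v − u) = 3.99 × 349/341 ≈ 4.08 kHz.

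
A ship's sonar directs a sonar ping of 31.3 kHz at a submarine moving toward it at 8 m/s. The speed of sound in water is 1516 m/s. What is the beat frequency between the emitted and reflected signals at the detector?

332 Hz

The submarine first receives the wave as a moving observer: f₁ = f₀ · (v + u)/v = 31.3 × (1516 + 8)/1516 ≈ 31.465 kHz.
The reflection then acts as a moving source: f₂ = f₁ · v/(v − u) ≈ 31.632 kHz.
Beat frequency (with f₀ = 31300 Hz): |f₂ − f₀| = 2u·f₀/(v − u) = 2 × 8 × 31300/1508 ≈ 332 Hz.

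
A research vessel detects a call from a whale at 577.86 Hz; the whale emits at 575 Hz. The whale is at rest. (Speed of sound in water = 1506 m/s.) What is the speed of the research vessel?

f' > f, so the research vessel is approaching.
f' = f · (v + v_o)/v ⇒ v_o = v · |f'/f − 1|.
v_o = 1506 × |577.86/575 − 1| = 1506 × 0.004974 ≈ 7.5 m/s.

7.5 m/s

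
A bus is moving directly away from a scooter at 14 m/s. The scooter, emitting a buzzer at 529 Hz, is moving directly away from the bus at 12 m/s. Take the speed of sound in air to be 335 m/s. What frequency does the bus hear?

Both move, so f' = f · (v − v_o)/(v + v_s).
f' = 529 × (335 − 14)/(335 + 12) = 529 × 321/347 ≈ 489 Hz.

489 Hz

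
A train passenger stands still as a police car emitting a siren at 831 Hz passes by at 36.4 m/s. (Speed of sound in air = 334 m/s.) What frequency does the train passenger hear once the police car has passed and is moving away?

749 Hz

Receding: f₂ = f · v/(v + v_s) = 831 × 334/370.4 ≈ 749 Hz.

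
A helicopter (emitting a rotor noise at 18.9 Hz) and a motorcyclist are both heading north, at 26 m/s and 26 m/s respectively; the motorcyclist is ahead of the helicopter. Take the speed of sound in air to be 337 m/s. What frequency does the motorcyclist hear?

The motorcyclist is ahead, so the helicopter is moving toward it while the motorcyclist is moving away from the helicopter.
Both move, so f' = f · (v − v_o)/(v − v_s).
f' = 18.9 × (337 − 26)/(337 − 26) = 18.9 × 311/311 ≈ 18.9 Hz.

18.9 Hz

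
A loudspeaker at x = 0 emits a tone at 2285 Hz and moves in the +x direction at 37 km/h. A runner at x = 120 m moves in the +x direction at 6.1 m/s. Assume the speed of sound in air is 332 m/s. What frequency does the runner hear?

2315 Hz

37 km/h = 10.28 m/s.
The observer lies on the +x side, so the source is heading toward the observer and the observer is heading away from the source.
Both move, so f' = f · (v − v_o)/(v − v_s).
f' = 2285 × (332 − 6.1)/(332 − 10.28) = 2285 × 325.9/321.72 ≈ 2315 Hz.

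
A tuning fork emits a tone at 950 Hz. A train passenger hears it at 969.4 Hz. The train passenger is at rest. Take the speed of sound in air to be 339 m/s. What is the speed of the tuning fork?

f' > f, so the tuning fork is approaching.
f' = f · v/(v − v_s) ⇒ v_s = v · |1 − f/f'|.
v_s = 339 × |1 − 950/969.4| = 339 × 0.02001 ≈ 6.8 m/s.

6.8 m/s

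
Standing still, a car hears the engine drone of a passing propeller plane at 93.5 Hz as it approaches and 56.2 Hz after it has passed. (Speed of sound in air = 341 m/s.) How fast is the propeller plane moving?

85 m/s

f₁/f₂ = (v + v_s)/(v − v_s), so v_s = v · (f₁ − f₂)/(f₁ + f₂).
v_s = 341 × (93.5 − 56.2)/(93.5 + 56.2) = 341 × 37.3/149.7 ≈ 85 m/s.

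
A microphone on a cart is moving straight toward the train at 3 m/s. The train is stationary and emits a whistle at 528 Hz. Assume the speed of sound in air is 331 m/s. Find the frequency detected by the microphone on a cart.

Moving observer, stationary source: f' = f · (v + v_o)/v.
f' = 528 × (331 + 3)/331 = 528 × 334/331 ≈ 533 Hz.

533 Hz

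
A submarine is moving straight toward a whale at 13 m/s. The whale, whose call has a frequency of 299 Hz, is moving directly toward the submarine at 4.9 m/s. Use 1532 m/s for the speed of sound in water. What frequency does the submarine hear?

303 Hz

General Doppler shift: f' = f · (v + v_o)/(v − v_s).
f' = 299 × (1532 + 13)/(1532 − 4.9) = 299 × 1545/1527.1 ≈ 303 Hz.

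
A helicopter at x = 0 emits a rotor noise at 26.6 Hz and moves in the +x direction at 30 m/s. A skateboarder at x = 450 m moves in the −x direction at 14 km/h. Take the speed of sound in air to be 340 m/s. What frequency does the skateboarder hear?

14 km/h = 3.889 m/s.
The observer lies on the +x side, so the source is heading toward the observer and the observer is heading toward the source.
Both move, so f' = f · (v + v_o)/(v − v_s).
f' = 26.6 × (340 + 3.889)/(340 − 30) = 26.6 × 343.89/310 ≈ 29.5 Hz.

29.5 Hz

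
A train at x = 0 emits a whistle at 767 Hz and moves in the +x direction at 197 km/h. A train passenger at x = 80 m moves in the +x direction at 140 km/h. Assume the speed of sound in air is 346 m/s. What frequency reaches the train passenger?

809 Hz

197 km/h = 54.72 m/s; 140 km/h = 38.89 m/s.
The observer lies on the +x side, so the source is heading toward the observer and the observer is heading away from the source.
General Doppler shift: f' = f · (v − v_o)/(v − v_s).
f' = 767 × (346 − 38.89)/(346 − 54.72) = 767 × 307.11/291.28 ≈ 809 Hz.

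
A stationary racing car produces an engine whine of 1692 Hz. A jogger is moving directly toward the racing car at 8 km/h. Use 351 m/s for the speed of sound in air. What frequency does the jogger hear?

8 km/h = 2.222 m/s.
Only the observer moves, toward the source, so f' = f · (v + v_o)/v.
f' = 1692 × (351 + 2.222)/351 = 1692 × 353.22/351 ≈ 1703 Hz.

1703 Hz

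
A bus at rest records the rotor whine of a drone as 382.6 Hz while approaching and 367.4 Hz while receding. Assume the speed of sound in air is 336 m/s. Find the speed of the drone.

6.8 m/s

f₁/f₂ = (v + v_s)/(v − v_s), so v_s = v · (f₁ − f₂)/(f₁ + f₂).
v_s = 336 × (382.6 − 367.4)/(382.6 + 367.4) = 336 × 15.2/750.0 ≈ 6.8 m/s.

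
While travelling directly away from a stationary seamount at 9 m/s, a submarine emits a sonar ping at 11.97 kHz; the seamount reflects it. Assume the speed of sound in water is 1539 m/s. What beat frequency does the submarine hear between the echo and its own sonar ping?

139 Hz

The seamount receives the sound from a moving source: f₁ = f₀ · v/(v + v_e) = 11.97 × 1539/1548 ≈ 11.9004 kHz.
On the return leg the submarine is a moving observer: f₂ = f₁ · (v − v_e)/v = 11.9004 × 1530/1539 ≈ 11.8308 kHz.
Equivalently f₂ = f₀ · (v − v_e)/(v + v_e).
Beat against the emitted tone (with f₀ = 11970 Hz): |f₂ − f₀| = 2v_e·f₀/(v + v_e) = 2 × 9 × 11970/1548 ≈ 139 Hz.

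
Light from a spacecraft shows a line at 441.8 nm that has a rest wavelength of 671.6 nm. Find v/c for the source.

λ'/λ₀ = 0.6578 < 1 (blueshift), so the source is approaching.
λ'/λ₀ = √((1 − β)/(1 + β)) for an approaching source ⇒ β = (1 − r²)/(1 + r²) with r = λ'/λ₀.
β = (1 − 0.4327)/(1 + 0.4327) ≈ 0.396.

0.396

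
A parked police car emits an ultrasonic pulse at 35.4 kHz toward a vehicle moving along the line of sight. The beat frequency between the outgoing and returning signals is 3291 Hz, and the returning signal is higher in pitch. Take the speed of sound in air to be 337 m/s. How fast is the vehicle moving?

15.0 m/s

Double Doppler shift off a moving reflector: f₂ = f₀ · (v + u)/(v − u) (u > 0 toward emitter).
Returning signal is higher, so f₂ = f₀ + Δf = 35400 + 3291 = 38691 Hz.
Rearranging, u = v · (f₂ − f₀)/(f₂ + f₀) = 337 × 3291/74091 ≈ 15.0 m/s.
So the vehicle is moving at 15.0 m/s toward the emitter.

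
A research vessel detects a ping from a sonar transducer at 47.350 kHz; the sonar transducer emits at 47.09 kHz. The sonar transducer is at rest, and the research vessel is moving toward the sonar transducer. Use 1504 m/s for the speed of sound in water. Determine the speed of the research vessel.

8.3 m/s

f' = f · (v + v_o)/v ⇒ v_o = v · |f'/f − 1|.
v_o = 1504 × |47.350/47.09 − 1| = 1504 × 0.005521 ≈ 8.3 m/s.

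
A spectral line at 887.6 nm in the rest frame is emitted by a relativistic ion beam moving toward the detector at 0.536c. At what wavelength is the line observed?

Relativistic Doppler for wavelength: λ' = λ₀ · √((1 − β)/(1 + β)).
λ' = 887.6 × √(0.4640/1.5360) = 887.6 × 0.54962 ≈ 487.8 nm.

487.8 nm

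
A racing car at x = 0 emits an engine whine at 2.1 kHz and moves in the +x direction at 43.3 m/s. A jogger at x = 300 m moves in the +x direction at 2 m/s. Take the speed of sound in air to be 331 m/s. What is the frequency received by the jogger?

The observer lies on the +x side, so the source is heading toward the observer and the observer is heading away from the source.
Both move, so f' = f · (v − v_o)/(v − v_s).
f' = 2.1 × (331 − 2)/(331 − 43.3) = 2.1 × 329/287.7 ≈ 2.40 kHz.

2.40 kHz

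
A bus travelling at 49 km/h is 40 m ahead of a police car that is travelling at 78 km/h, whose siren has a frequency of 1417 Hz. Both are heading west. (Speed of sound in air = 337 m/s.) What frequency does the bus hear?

1453 Hz

78 km/h = 21.67 m/s; 49 km/h = 13.61 m/s.
The bus is ahead, so the police car is moving toward it while the bus is moving away from the police car.
Both move, so f' = f · (v − v_o)/(v − v_s).
f' = 1417 × (337 − 13.61)/(337 − 21.67) = 1417 × 323.39/315.33 ≈ 1453 Hz.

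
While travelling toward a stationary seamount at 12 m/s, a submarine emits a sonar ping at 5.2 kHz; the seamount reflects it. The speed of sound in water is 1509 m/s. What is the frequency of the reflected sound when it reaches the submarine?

5.28 kHz

The seamount receives the sound from a moving source: f₁ = f₀ · v/(v − v_e) = 5.2 × 1509/1497 ≈ 5.24 kHz.
On the return leg the submarine is a moving observer: f₂ = f₁ · (v + v_e)/v = 5.24 × 1521/1509 ≈ 5.28 kHz.
Equivalently f₂ = f₀ · (v + v_e)/(v − v_e).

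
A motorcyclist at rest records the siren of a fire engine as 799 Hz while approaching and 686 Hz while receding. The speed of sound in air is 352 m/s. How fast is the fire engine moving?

27 m/s

f₁/f₂ = (v + v_s)/(v − v_s), so v_s = v · (f₁ − f₂)/(f₁ + f₂).
v_s = 352 × (799 − 686)/(799 + 686) = 352 × 113/1485 ≈ 27 m/s.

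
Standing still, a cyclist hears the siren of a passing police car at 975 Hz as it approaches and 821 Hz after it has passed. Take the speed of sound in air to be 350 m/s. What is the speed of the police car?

f₁/f₂ = (v + v_s)/(v − v_s), so v_s = v · (f₁ − f₂)/(f₁ + f₂).
v_s = 350 × (975 − 821)/(975 + 821) = 350 × 154/1796 ≈ 30 m/s.

30 m/s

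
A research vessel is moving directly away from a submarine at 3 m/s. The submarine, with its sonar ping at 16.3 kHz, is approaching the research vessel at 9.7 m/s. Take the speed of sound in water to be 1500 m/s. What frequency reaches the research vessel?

16.37 kHz

Both move, so f' = f · (v − v_o)/(v − v_s).
f' = 16.3 × (1500 − 3)/(1500 − 9.7) = 16.3 × 1497/1490.3 ≈ 16.37 kHz.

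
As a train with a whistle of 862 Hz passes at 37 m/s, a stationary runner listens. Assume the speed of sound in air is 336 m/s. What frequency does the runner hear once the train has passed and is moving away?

Receding: f₂ = f · v/(v + v_s) = 862 × 336/373 ≈ 776 Hz.

776 Hz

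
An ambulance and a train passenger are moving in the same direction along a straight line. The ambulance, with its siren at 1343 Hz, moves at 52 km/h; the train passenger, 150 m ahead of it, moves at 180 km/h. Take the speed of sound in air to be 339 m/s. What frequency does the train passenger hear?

1196 Hz

52 km/h = 14.44 m/s; 180 km/h = 50 m/s.
The train passenger is ahead, so the ambulance is moving toward it while the train passenger is moving away from the ambulance.
With source approaching and observer receding, f' = f · (v − v_o)/(v − v_s).
f' = 1343 × (339 − 50)/(339 − 14.44) = 1343 × 289/324.56 ≈ 1196 Hz.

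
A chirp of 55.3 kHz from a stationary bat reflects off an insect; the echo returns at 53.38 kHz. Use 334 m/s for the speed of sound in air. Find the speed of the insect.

5.9 m/s

Double Doppler shift off a moving reflector: f₂ = f₀ · (v + u)/(v − u) (u > 0 toward emitter).
Rearranging, u = v · (f₂ − f₀)/(f₂ + f₀) = 334 × -1.92/108.68 ≈ -5.9 m/s.
So the insect is moving at 5.9 m/s away from the emitter.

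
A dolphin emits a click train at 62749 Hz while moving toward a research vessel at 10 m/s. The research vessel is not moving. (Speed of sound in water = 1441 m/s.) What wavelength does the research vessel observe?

With the source moving toward a stationary observer, f' = f · v/(v − v_s).
f' = 62749 × 1441/(1441 − 10) ≈ 63187 Hz.
λ' = v/f' = 1441/63187.5 ≈ 2.3 cm.

2.3 cm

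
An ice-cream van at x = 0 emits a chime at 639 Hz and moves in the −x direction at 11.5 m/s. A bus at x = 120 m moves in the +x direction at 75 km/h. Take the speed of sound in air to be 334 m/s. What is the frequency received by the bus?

579 Hz

75 km/h = 20.83 m/s.
The observer lies on the +x side, so the source is heading away from the observer and the observer is heading away from the source.
With source receding and observer receding, f' = f · (v − v_o)/(v + v_s).
f' = 639 × (334 − 20.83)/(334 + 11.5) = 639 × 313.17/345.5 ≈ 579 Hz.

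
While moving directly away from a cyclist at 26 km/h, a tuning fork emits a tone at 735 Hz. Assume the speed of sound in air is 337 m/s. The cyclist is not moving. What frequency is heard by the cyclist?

720 Hz

26 km/h = 7.222 m/s.
With the source moving away from a stationary observer, f' = f · v/(v + v_s).
f' = 735 × 337/(337 + 7.222) = 735 × 337/344.2 ≈ 720 Hz.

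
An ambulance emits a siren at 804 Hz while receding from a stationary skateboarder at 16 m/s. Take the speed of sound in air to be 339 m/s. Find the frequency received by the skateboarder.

768 Hz

Moving source, stationary observer: f' = f · v/(v + v_s) since the source is receding.
f' = 804 × 339/(339 + 16) = 804 × 339/355 ≈ 768 Hz.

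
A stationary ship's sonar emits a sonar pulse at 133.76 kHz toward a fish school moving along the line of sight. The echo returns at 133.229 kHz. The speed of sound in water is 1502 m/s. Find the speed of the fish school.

2.99 m/s

Double Doppler shift off a moving reflector: f₂ = f₀ · (v + u)/(v − u) (u > 0 toward emitter).
Rearranging, u = v · (f₂ − f₀)/(f₂ + f₀) = 1502 × -0.531/266.989 ≈ -2.99 m/s.
So the fish school is moving at 2.99 m/s away from the emitter.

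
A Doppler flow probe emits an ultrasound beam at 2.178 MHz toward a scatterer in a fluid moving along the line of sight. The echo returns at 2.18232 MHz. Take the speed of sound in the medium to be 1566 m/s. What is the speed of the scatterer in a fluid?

Double Doppler shift off a moving reflector: f₂ = f₀ · (v + u)/(v − u) (u > 0 toward emitter).
Rearranging, u = v · (f₂ − f₀)/(f₂ + f₀) = 1566 × 0.00432/4.36032 ≈ 1.55 m/s.
So the scatterer in a fluid is moving at 1.55 m/s toward the emitter.

1.55 m/s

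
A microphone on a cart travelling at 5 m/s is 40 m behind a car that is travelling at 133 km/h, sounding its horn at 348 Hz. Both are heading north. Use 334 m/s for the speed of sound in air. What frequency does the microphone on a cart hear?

318 Hz

133 km/h = 36.94 m/s.
The microphone on a cart is behind, so the car is moving away from it while the microphone on a cart is moving toward the car.
With source receding and observer approaching, f' = f · (v + v_o)/(v + v_s).
f' = 348 × (334 + 5)/(334 + 36.94) = 348 × 339/370.94 ≈ 318 Hz.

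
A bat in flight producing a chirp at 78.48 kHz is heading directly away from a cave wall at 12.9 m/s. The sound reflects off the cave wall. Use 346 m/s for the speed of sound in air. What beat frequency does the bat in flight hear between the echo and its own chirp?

The cave wall receives the sound from a moving source: f₁ = f₀ · v/(v + v_e) = 78.48 × 346/358.9 ≈ 75.66 kHz.
On the return leg the bat in flight is a moving observer: f₂ = f₁ · (v − v_e)/v = 75.66 × 333.1/346 ≈ 72.84 kHz.
Beat against the emitted tone (with f₀ = 78480 Hz): |f₂ − f₀| = 2v_e·f₀/(v + v_e) = 2 × 12.9 × 78480/358.9 ≈ 5642 Hz.

5642 Hz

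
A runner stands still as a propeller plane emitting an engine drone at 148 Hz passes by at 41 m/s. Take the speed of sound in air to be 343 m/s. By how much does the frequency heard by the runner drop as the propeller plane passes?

35.9 Hz

Approaching: f₁ = f · v/(v − v_s) = 148 × 343/302 ≈ 168.1 Hz.
Receding: f₂ = f · v/(v + v_s) = 148 × 343/384 ≈ 132.2 Hz.
Drop: f₁ − f₂ = 2f·v·v_s/(v² − v_s²) = 2 × 148 × 343 × 41/(343² − 41²) ≈ 35.9 Hz.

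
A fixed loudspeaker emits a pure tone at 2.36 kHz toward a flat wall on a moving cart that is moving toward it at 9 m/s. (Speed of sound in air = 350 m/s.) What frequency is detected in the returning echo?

At the flat wall on a moving cart (a moving observer), f₁ = f₀ · (v + u)/v = 2.36 × 359/350 ≈ 2.42 kHz.
The reflection then acts as a moving source: f₂ = f₁ · v/(v − u) ≈ 2.48 kHz.
Equivalently f₂ = f₀ · (v + u)/(v − u).

2.48 kHz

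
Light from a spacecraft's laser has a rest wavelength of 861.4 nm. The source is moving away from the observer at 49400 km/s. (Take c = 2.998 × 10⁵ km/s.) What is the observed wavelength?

β = v/c = 49400/299800 = 0.1648.
Relativistic Doppler for wavelength: λ' = λ₀ · √((1 + β)/(1 − β)).
λ' = 861.4 × √(1.1648/0.8352) = 861.4 × 1.18092 ≈ 1017.2 nm.

1017.2 nm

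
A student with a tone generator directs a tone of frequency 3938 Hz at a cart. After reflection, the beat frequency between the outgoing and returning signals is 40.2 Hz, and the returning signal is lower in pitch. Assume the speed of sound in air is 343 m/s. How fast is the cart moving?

Double Doppler shift off a moving reflector: f₂ = f₀ · (v + u)/(v − u) (u > 0 toward emitter).
Returning signal is lower, so f₂ = f₀ − Δf = 3938 − 40.2 = 3897.8 Hz.
Rearranging, u = v · (f₂ − f₀)/(f₂ + f₀) = 343 × -40.2/7835.8 ≈ -1.76 m/s.
So the cart is moving at 1.76 m/s away from the emitter.

1.76 m/s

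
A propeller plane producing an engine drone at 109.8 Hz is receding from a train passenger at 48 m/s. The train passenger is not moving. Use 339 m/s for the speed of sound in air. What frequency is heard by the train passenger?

Only the source moves, away from the listener, so f' = f · v/(v + v_s).
f' = 109.8 × 339/(339 + 48) = 109.8 × 339/387 ≈ 96 Hz.

96 Hz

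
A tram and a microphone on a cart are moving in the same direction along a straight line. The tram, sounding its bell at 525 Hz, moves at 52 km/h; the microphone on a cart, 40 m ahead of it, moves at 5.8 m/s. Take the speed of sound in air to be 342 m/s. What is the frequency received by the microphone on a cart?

539 Hz

52 km/h = 14.44 m/s.
The microphone on a cart is ahead, so the tram is moving toward it while the microphone on a cart is moving away from the tram.
Both move, so f' = f · (v − v_o)/(v − v_s).
f' = 525 × (342 − 5.8)/(342 − 14.44) = 525 × 336.2/327.56 ≈ 539 Hz.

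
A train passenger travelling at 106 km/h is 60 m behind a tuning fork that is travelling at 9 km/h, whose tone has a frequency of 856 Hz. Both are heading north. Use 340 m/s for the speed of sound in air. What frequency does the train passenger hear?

923 Hz

9 km/h = 2.5 m/s; 106 km/h = 29.44 m/s.
The train passenger is behind, so the tuning fork is moving away from it while the train passenger is moving toward the tuning fork.
General Doppler shift: f' = f · (v + v_o)/(v + v_s).
f' = 856 × (340 + 29.44)/(340 + 2.5) = 856 × 369.44/342.5 ≈ 923 Hz.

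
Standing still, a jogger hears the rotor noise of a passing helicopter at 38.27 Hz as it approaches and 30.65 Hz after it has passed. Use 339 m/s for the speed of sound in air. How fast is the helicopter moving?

f₁/f₂ = (v + v_s)/(v − v_s), so v_s = v · (f₁ − f₂)/(f₁ + f₂).
v_s = 339 × (38.27 − 30.65)/(38.27 + 30.65) = 339 × 7.62/68.92 ≈ 37 m/s.

37 m/s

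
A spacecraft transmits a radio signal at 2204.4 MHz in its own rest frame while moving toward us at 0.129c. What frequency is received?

Relativistic Doppler for frequency: f' = f₀ · √((1 + β)/(1 − β)).
f' = 2204.4 × √(1.1290/0.8710) = 2204.4 × 1.13851 ≈ 2509.7 MHz.

2509.7 MHz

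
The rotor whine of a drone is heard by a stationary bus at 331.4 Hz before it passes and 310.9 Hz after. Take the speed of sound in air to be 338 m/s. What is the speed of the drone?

10.8 m/s

f₁/f₂ = (v + v_s)/(v − v_s), so v_s = v · (f₁ − f₂)/(f₁ + f₂).
v_s = 338 × (331.4 − 310.9)/(331.4 + 310.9) = 338 × 20.5/642.3 ≈ 10.8 m/s.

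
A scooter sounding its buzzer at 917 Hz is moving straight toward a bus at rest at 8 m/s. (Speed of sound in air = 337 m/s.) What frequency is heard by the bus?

939 Hz

Only the source moves, toward the listener, so f' = f · v/(v − v_s).
f' = 917 × 337/(337 − 8) = 917 × 337/329 ≈ 939 Hz.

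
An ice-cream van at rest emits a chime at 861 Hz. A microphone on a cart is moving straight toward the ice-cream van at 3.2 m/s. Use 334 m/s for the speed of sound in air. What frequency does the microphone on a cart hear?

869 Hz

Moving observer, stationary source: f' = f · (v + v_o)/v.
f' = 861 × (334 + 3.2)/334 = 861 × 337.2/334 ≈ 869 Hz.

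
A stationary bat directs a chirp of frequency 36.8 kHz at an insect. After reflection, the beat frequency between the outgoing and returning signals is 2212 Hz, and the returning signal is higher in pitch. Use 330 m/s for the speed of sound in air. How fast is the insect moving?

9.6 m/s

Double Doppler shift off a moving reflector: f₂ = f₀ · (v + u)/(v − u) (u > 0 toward emitter).
Returning signal is higher, so f₂ = f₀ + Δf = 36800 + 2212 = 39012 Hz.
Rearranging, u = v · (f₂ − f₀)/(f₂ + f₀) = 330 × 2212/75812 ≈ 9.6 m/s.
So the insect is moving at 9.6 m/s toward the emitter.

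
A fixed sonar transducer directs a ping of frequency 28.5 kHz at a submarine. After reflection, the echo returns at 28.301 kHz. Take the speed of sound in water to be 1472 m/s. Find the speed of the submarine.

5.2 m/s

Double Doppler shift off a moving reflector: f₂ = f₀ · (v + u)/(v − u) (u > 0 toward emitter).
Rearranging, u = v · (f₂ − f₀)/(f₂ + f₀) = 1472 × -0.199/56.801 ≈ -5.2 m/s.
So the submarine is moving at 5.2 m/s away from the emitter.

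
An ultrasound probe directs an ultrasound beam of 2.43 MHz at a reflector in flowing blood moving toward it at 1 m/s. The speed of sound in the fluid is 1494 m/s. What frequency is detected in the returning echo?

The reflector in flowing blood first receives the wave as a moving observer: f₁ = f₀ · (v + u)/v = 2.43 × (1494 + 1)/1494 ≈ 2.432 MHz.
The reflection then acts as a moving source: f₂ = f₁ · v/(v − u) ≈ 2.433 MHz.
Equivalently f₂ = f₀ · (v + u)/(v − u).

2.433 MHz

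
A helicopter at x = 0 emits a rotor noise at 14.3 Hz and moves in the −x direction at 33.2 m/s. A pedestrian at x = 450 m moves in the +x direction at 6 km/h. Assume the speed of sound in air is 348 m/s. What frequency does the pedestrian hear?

6 km/h = 1.667 m/s.
The observer lies on the +x side, so the source is heading away from the observer and the observer is heading away from the source.
With source receding and observer receding, f' = f · (v − v_o)/(v + v_s).
f' = 14.3 × (348 − 1.667)/(348 + 33.2) = 14.3 × 346.33/381.2 ≈ 13.0 Hz.

13.0 Hz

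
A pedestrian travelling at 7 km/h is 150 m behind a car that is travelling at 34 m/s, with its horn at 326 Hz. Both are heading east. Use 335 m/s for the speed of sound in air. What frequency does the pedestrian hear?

7 km/h = 1.944 m/s.
The pedestrian is behind, so the car is moving away from it while the pedestrian is moving toward the car.
Both move, so f' = f · (v + v_o)/(v + v_s).
f' = 326 × (335 + 1.944)/(335 + 34) = 326 × 336.94/369 ≈ 298 Hz.

298 Hz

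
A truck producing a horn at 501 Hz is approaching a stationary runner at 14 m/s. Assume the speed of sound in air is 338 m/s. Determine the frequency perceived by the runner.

523 Hz

Moving source, stationary observer: f' = f · v/(v − v_s) since the source is approaching.
f' = 501 × 338/(338 − 14) = 501 × 338/324 ≈ 523 Hz.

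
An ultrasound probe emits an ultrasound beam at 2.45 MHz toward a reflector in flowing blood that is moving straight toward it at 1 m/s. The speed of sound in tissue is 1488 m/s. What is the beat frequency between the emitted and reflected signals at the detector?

The reflector in flowing blood first receives the wave as a moving observer: f₁ = f₀ · (v + u)/v = 2.45 × (1488 + 1)/1488 ≈ 2.45165 MHz.
The reflection then acts as a moving source: f₂ = f₁ · v/(v − u) ≈ 2.45330 MHz.
Equivalently f₂ = f₀ · (v + u)/(v − u).
Beat frequency (with f₀ = 2450000 Hz): |f₂ − f₀| = 2u·f₀/(v − u) = 2 × 1 × 2450000/1487 ≈ 3295 Hz.

3295 Hz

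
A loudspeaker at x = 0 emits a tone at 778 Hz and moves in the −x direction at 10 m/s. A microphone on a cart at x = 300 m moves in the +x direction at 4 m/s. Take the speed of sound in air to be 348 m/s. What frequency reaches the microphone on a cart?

The observer lies on the +x side, so the source is heading away from the observer and the observer is heading away from the source.
General Doppler shift: f' = f · (v − v_o)/(v + v_s).
f' = 778 × (348 − 4)/(348 + 10) = 778 × 344/358 ≈ 748 Hz.

748 Hz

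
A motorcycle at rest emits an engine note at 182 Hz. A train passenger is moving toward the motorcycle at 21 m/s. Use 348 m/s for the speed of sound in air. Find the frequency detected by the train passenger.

Moving observer, stationary source: f' = f · (v + v_o)/v.
f' = 182 × (348 + 21)/348 = 182 × 369/348 ≈ 193 Hz.

193 Hz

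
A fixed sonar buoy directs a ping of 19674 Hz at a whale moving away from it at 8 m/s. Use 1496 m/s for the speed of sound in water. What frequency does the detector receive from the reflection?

The whale first receives the wave as a moving observer: f₁ = f₀ · (v − u)/v = 19674 × (1496 − 8)/1496 ≈ 19569 Hz.
The reflection then acts as a moving source: f₂ = f₁ · v/(v + u) ≈ 19465 Hz.

19465 Hz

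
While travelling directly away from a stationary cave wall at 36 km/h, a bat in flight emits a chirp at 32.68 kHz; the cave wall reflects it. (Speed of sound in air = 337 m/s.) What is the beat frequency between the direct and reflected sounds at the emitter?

1884 Hz

36 km/h = 10 m/s.
The cave wall receives the sound from a moving source: f₁ = f₀ · v/(v + v_e) = 32.68 × 337/347 ≈ 31.738 kHz.
On the return leg the bat in flight is a moving observer: f₂ = f₁ · (v − v_e)/v = 31.738 × 327/337 ≈ 30.796 kHz.
Beat against the emitted tone (with f₀ = 32680 Hz): |f₂ − f₀| = 2v_e·f₀/(v + v_e) = 2 × 10 × 32680/347 ≈ 1884 Hz.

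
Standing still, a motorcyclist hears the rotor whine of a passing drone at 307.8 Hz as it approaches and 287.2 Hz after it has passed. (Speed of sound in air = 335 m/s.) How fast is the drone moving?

f₁/f₂ = (v + v_s)/(v − v_s), so v_s = v · (f₁ − f₂)/(f₁ + f₂).
v_s = 335 × (307.8 − 287.2)/(307.8 + 287.2) = 335 × 20.6/595.0 ≈ 11.6 m/s.

11.6 m/s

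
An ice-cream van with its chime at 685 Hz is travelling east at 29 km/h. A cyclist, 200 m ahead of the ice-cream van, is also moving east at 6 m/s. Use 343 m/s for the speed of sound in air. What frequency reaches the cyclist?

689 Hz

29 km/h = 8.056 m/s.
The cyclist is ahead, so the ice-cream van is moving toward it while the cyclist is moving away from the ice-cream van.
With source approaching and observer receding, f' = f · (v − v_o)/(v − v_s).
f' = 685 × (343 − 6)/(343 − 8.056) = 685 × 337/334.94 ≈ 689 Hz.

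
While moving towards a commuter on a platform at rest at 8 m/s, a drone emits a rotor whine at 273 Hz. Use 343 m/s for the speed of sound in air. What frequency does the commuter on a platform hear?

280 Hz

Moving source, stationary observer: f' = f · v/(v − v_s) since the source is approaching.
f' = 273 × 343/(343 − 8) = 273 × 343/335 ≈ 280 Hz.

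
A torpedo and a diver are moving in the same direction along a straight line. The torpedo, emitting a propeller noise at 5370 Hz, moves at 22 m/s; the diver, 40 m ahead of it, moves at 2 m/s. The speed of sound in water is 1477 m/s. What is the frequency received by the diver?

5444 Hz

The diver is ahead, so the torpedo is moving toward it while the diver is moving away from the torpedo.
With source approaching and observer receding, f' = f · (v − v_o)/(v − v_s).
f' = 5370 × (1477 − 2)/(1477 − 22) = 5370 × 1475/1455 ≈ 5444 Hz.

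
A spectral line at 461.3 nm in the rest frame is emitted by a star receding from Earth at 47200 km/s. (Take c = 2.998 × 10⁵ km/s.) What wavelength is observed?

β = v/c = 47200/299800 = 0.1574.
Relativistic Doppler for wavelength: λ' = λ₀ · √((1 + β)/(1 − β)).
λ' = 461.3 × √(1.1574/0.8426) = 461.3 × 1.17206 ≈ 540.7 nm.

540.7 nm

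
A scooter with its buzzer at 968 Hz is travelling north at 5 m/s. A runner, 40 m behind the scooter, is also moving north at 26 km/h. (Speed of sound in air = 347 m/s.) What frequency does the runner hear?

26 km/h = 7.222 m/s.
The runner is behind, so the scooter is moving away from it while the runner is moving toward the scooter.
General Doppler shift: f' = f · (v + v_o)/(v + v_s).
f' = 968 × (347 + 7.222)/(347 + 5) = 968 × 354.22/352 ≈ 974 Hz.

974 Hz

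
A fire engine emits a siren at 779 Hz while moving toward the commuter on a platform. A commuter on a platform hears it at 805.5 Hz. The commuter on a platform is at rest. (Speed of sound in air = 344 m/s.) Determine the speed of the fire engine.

f' = f · v/(v − v_s) ⇒ v_s = v · |1 − f/f'|.
v_s = 344 × |1 − 779/805.5| = 344 × 0.0329 ≈ 11.3 m/s.

11.3 m/s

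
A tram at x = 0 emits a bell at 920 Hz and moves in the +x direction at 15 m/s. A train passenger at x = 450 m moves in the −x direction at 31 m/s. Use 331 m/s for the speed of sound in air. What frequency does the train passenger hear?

The observer lies on the +x side, so the source is heading toward the observer and the observer is heading toward the source.
Both move, so f' = f · (v + v_o)/(v − v_s).
f' = 920 × (331 + 31)/(331 − 15) = 920 × 362/316 ≈ 1054 Hz.

1054 Hz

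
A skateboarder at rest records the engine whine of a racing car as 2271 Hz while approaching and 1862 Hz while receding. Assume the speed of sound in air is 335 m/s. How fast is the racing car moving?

f₁/f₂ = (v + v_s)/(v − v_s), so v_s = v · (f₁ − f₂)/(f₁ + f₂).
v_s = 335 × (2271 − 1862)/(2271 + 1862) = 335 × 409/4133 ≈ 33 m/s.

33 m/s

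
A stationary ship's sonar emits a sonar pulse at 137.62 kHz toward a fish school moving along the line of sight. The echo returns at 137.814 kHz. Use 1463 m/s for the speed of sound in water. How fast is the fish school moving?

Double Doppler shift off a moving reflector: f₂ = f₀ · (v + u)/(v − u) (u > 0 toward emitter).
Rearranging, u = v · (f₂ − f₀)/(f₂ + f₀) = 1463 × 0.194/275.434 ≈ 1.03 m/s.
So the fish school is moving at 1.03 m/s toward the emitter.

1.03 m/s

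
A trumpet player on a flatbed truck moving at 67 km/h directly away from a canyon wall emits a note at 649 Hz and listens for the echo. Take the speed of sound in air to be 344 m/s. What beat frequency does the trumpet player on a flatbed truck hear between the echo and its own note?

67 Hz

67 km/h = 18.61 m/s.
The canyon wall receives the sound from a moving source: f₁ = f₀ · v/(v + v_e) = 649 × 344/362.61 ≈ 615.7 Hz.
On the return leg the trumpet player on a flatbed truck is a moving observer: f₂ = f₁ · (v − v_e)/v = 615.7 × 325.39/344 ≈ 582.4 Hz.
Equivalently f₂ = f₀ · (v − v_e)/(v + v_e).
Beat against the emitted tone: |f₂ − f₀| = 2v_e·f₀/(v + v_e) = 2 × 18.61 × 649/362.61 ≈ 67 Hz.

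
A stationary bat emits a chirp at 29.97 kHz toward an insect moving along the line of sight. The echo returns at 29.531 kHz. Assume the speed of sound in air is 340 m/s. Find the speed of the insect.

Double Doppler shift off a moving reflector: f₂ = f₀ · (v + u)/(v − u) (u > 0 toward emitter).
Rearranging, u = v · (f₂ − f₀)/(f₂ + f₀) = 340 × -0.439/59.501 ≈ -2.51 m/s.
So the insect is moving at 2.51 m/s away from the emitter.

2.51 m/s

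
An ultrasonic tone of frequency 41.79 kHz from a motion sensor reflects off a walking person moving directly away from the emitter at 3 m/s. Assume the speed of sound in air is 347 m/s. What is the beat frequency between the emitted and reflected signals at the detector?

716 Hz

At the walking person (a moving observer), f₁ = f₀ · (v − u)/v = 41.79 × 344/347 ≈ 41.429 kHz.
On reflection it acts as a source moving away from the stationary detector: f₂ = f₁ · v/(v + u) = 41.429 × 347/350 ≈ 41.074 kHz.
Equivalently f₂ = f₀ · (v − u)/(v + u).
Beat frequency (with f₀ = 41790 Hz): |f₂ − f₀| = 2u·f₀/(v + u) = 2 × 3 × 41790/350 ≈ 716 Hz.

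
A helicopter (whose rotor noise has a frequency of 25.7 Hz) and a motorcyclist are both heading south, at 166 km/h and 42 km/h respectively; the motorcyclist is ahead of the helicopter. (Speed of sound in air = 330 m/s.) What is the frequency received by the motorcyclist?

28.8 Hz

166 km/h = 46.11 m/s; 42 km/h = 11.67 m/s.
The motorcyclist is ahead, so the helicopter is moving toward it while the motorcyclist is moving away from the helicopter.
With source approaching and observer receding, f' = f · (v − v_o)/(v − v_s).
f' = 25.7 × (330 − 11.67)/(330 − 46.11) = 25.7 × 318.33/283.89 ≈ 28.8 Hz.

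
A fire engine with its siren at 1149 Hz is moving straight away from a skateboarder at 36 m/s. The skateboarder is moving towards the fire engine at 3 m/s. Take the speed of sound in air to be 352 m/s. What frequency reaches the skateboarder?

1051 Hz

With source receding and observer approaching, f' = f · (v + v_o)/(v + v_s).
f' = 1149 × (352 + 3)/(352 + 36) = 1149 × 355/388 ≈ 1051 Hz.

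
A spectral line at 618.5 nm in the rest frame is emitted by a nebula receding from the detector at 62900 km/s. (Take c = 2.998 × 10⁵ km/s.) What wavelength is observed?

765.3 nm

β = v/c = 62900/299800 = 0.2098.
Relativistic Doppler for wavelength: λ' = λ₀ · √((1 + β)/(1 − β)).
λ' = 618.5 × √(1.2098/0.7902) = 618.5 × 1.23735 ≈ 765.3 nm.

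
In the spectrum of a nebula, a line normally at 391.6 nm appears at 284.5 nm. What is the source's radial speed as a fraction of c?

0.309

λ'/λ₀ = 0.7265 < 1 (blueshift), so the source is approaching.
λ'/λ₀ = √((1 − β)/(1 + β)) for an approaching source ⇒ β = (1 − r²)/(1 + r²) with r = λ'/λ₀.
β = (1 − 0.5278)/(1 + 0.5278) ≈ 0.309.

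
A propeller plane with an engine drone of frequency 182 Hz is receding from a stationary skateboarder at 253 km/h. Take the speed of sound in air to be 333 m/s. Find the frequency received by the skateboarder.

150 Hz

253 km/h = 70.28 m/s.
Moving source, stationary observer: f' = f · v/(v + v_s) since the source is receding.
f' = 182 × 333/(333 + 70.28) = 182 × 333/403.3 ≈ 150 Hz.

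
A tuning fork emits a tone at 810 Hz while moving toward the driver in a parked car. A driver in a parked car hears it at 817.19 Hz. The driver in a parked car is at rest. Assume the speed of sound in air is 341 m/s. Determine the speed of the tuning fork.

3.0 m/s

f' = f · v/(v − v_s) ⇒ v_s = v · |1 − f/f'|.
v_s = 341 × |1 − 810/817.19| = 341 × 0.008798 ≈ 3.0 m/s.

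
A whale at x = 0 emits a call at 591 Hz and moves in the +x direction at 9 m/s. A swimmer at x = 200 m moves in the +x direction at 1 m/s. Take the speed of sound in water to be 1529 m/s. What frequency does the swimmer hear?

594 Hz

The observer lies on the +x side, so the source is heading toward the observer and the observer is heading away from the source.
With source approaching and observer receding, f' = f · (v − v_o)/(v − v_s).
f' = 591 × (1529 − 1)/(1529 − 9) = 591 × 1528/1520 ≈ 594 Hz.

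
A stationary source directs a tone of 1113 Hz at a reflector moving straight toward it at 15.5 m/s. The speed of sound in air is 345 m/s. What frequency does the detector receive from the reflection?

1218 Hz

At the reflector (a moving observer), f₁ = f₀ · (v + u)/v = 1113 × 360.5/345 ≈ 1163 Hz.
The reflection then acts as a moving source: f₂ = f₁ · v/(v − u) ≈ 1218 Hz.
Equivalently f₂ = f₀ · (v + u)/(v − u).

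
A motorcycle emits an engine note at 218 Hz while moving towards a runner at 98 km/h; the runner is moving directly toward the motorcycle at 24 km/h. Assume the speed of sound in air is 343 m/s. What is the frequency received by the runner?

98 km/h = 27.22 m/s; 24 km/h = 6.667 m/s.
With source approaching and observer approaching, f' = f · (v + v_o)/(v − v_s).
f' = 218 × (343 + 6.667)/(343 − 27.22) = 218 × 349.67/315.78 ≈ 241 Hz.

241 Hz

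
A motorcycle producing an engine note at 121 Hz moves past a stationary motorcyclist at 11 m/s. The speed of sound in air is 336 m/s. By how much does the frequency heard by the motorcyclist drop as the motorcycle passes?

7.93 Hz

Approaching: f₁ = f · v/(v − v_s) = 121 × 336/325 ≈ 125.10 Hz.
Receding: f₂ = f · v/(v + v_s) = 121 × 336/347 ≈ 117.16 Hz.
Drop: f₁ − f₂ = 2f·v·v_s/(v² − v_s²) = 2 × 121 × 336 × 11/(336² − 11²) ≈ 7.93 Hz.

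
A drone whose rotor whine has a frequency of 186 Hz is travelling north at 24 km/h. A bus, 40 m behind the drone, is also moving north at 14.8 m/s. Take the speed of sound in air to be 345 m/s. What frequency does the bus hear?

190 Hz

24 km/h = 6.667 m/s.
The bus is behind, so the drone is moving away from it while the bus is moving toward the drone.
Both move, so f' = f · (v + v_o)/(v + v_s).
f' = 186 × (345 + 14.8)/(345 + 6.667) = 186 × 359.8/351.67 ≈ 190 Hz.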